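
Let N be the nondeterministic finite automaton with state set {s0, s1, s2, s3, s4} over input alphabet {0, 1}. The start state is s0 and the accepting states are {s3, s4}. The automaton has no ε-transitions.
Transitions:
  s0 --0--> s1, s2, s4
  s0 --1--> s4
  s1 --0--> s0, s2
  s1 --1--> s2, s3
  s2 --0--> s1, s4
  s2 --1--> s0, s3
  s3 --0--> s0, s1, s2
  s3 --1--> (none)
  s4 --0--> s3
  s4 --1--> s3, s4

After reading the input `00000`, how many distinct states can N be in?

5

Start: {s0}
read 0: {s1, s2, s4}
read 0: {s0, s1, s2, s3, s4}
read 0: {s0, s1, s2, s3, s4}
read 0: {s0, s1, s2, s3, s4}
read 0: {s0, s1, s2, s3, s4}
Final reachable set {s0, s1, s2, s3, s4} has 5 states.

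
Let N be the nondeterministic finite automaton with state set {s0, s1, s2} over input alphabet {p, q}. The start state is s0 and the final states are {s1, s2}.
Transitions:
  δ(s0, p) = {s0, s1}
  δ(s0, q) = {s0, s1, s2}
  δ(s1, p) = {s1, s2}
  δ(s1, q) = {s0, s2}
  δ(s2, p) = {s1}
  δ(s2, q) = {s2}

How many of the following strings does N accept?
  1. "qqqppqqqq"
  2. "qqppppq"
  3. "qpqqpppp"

"qqqppqqqq": accepted
"qqppppq": accepted
"qpqqpppp": accepted

3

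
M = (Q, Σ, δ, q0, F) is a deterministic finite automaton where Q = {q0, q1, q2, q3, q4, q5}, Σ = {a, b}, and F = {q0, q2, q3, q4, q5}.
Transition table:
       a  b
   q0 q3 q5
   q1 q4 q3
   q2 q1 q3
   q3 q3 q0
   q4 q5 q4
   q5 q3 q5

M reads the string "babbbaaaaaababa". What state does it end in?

q3

q0 --b--> q5
q5 --a--> q3
q3 --b--> q0
q0 --b--> q5
q5 --b--> q5
q5 --a--> q3
q3 --a--> q3
q3 --a--> q3
q3 --a--> q3
q3 --a--> q3
q3 --a--> q3
q3 --b--> q0
q0 --a--> q3
q3 --b--> q0
q0 --a--> q3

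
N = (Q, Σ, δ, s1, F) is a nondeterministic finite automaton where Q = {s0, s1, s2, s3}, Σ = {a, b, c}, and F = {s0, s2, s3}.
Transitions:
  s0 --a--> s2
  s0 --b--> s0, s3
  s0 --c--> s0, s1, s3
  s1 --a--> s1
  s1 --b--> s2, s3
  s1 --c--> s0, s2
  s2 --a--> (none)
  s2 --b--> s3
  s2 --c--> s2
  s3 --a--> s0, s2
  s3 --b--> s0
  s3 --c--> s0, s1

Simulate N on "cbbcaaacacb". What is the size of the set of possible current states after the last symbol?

1

Start: {s1}
read c: {s0, s2}
read b: {s0, s3}
read b: {s0, s3}
read c: {s0, s1, s3}
read a: {s0, s1, s2}
read a: {s1, s2}
read a: {s1}
read c: {s0, s2}
read a: {s2}
read c: {s2}
read b: {s3}
Final reachable set {s3} has 1 state.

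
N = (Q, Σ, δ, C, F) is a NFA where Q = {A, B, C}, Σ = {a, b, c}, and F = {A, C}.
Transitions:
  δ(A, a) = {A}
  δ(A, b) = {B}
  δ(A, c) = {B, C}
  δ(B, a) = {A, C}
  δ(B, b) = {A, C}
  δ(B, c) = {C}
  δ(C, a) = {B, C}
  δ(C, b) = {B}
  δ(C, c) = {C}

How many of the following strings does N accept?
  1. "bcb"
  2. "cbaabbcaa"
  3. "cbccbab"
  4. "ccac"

2

"bcb": rejected
"cbaabbcaa": accepted
"cbccbab": rejected
"ccac": accepted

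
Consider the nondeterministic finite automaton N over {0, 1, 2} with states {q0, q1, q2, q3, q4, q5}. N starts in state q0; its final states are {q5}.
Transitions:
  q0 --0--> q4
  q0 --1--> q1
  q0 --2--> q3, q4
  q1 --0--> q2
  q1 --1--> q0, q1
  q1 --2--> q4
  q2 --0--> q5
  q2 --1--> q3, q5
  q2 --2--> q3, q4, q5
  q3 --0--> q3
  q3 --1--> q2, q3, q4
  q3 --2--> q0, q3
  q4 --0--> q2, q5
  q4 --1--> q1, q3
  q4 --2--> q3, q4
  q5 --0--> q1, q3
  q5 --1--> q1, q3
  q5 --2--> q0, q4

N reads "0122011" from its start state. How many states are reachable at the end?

Start: {q0}
read 0: {q4}
read 1: {q1, q3}
read 2: {q0, q3, q4}
read 2: {q0, q3, q4}
read 0: {q2, q3, q4, q5}
read 1: {q1, q2, q3, q4, q5}
read 1: {q0, q1, q2, q3, q4, q5}
Final reachable set {q0, q1, q2, q3, q4, q5} has 6 states.

6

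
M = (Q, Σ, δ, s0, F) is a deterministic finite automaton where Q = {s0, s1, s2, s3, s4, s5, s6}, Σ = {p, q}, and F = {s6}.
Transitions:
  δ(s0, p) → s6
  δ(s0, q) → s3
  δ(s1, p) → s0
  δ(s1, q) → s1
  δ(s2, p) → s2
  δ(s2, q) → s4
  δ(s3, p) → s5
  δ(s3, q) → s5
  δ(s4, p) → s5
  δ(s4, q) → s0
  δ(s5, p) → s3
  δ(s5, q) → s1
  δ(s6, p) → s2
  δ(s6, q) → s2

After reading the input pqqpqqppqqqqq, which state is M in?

s5

s0 --p--> s6
s6 --q--> s2
s2 --q--> s4
s4 --p--> s5
s5 --q--> s1
s1 --q--> s1
s1 --p--> s0
s0 --p--> s6
s6 --q--> s2
s2 --q--> s4
s4 --q--> s0
s0 --q--> s3
s3 --q--> s5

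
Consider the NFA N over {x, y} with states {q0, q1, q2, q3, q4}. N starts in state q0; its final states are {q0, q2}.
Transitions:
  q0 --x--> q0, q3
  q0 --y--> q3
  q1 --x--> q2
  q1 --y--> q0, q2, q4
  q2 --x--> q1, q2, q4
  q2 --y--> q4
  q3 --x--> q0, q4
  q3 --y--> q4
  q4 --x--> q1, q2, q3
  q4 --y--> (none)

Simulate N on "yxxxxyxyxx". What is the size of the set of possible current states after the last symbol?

Start: {q0}
read y: {q3}
read x: {q0, q4}
read x: {q0, q1, q2, q3}
read x: {q0, q1, q2, q3, q4}
read x: {q0, q1, q2, q3, q4}
read y: {q0, q2, q3, q4}
read x: {q0, q1, q2, q3, q4}
read y: {q0, q2, q3, q4}
read x: {q0, q1, q2, q3, q4}
read x: {q0, q1, q2, q3, q4}
Final reachable set {q0, q1, q2, q3, q4} has 5 states.

5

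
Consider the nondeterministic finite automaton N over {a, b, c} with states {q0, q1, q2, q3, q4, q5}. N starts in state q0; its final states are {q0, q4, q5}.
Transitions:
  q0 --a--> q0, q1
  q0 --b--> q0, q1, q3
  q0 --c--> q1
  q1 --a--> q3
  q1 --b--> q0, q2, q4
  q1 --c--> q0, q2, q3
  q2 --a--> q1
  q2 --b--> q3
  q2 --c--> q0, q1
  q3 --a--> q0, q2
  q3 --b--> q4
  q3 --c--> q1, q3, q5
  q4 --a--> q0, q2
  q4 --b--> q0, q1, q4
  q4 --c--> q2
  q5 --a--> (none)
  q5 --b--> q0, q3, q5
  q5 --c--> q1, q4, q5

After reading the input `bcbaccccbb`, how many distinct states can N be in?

Start: {q0}
read b: {q0, q1, q3}
read c: {q0, q1, q2, q3, q5}
read b: {q0, q1, q2, q3, q4, q5}
read a: {q0, q1, q2, q3}
read c: {q0, q1, q2, q3, q5}
read c: {q0, q1, q2, q3, q4, q5}
read c: {q0, q1, q2, q3, q4, q5}
read c: {q0, q1, q2, q3, q4, q5}
read b: {q0, q1, q2, q3, q4, q5}
read b: {q0, q1, q2, q3, q4, q5}
Final reachable set {q0, q1, q2, q3, q4, q5} has 6 states.

6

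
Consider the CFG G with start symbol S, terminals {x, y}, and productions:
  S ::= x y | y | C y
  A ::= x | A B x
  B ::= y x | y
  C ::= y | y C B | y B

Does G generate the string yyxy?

S ⇒ Cy ⇒ yBy ⇒ yyxy

yes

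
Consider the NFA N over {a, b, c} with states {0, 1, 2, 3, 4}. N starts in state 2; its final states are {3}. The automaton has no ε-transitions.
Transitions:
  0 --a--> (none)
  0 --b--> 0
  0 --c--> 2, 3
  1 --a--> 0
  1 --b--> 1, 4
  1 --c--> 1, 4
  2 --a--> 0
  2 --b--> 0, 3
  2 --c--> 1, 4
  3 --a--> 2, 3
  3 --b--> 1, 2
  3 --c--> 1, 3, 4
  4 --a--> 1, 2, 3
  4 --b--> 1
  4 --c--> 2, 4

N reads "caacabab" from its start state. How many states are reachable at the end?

Start: {2}
read c: {1, 4}
read a: {0, 1, 2, 3}
read a: {0, 2, 3}
read c: {1, 2, 3, 4}
read a: {0, 1, 2, 3}
read b: {0, 1, 2, 3, 4}
read a: {0, 1, 2, 3}
read b: {0, 1, 2, 3, 4}
Final reachable set {0, 1, 2, 3, 4} has 5 states.

5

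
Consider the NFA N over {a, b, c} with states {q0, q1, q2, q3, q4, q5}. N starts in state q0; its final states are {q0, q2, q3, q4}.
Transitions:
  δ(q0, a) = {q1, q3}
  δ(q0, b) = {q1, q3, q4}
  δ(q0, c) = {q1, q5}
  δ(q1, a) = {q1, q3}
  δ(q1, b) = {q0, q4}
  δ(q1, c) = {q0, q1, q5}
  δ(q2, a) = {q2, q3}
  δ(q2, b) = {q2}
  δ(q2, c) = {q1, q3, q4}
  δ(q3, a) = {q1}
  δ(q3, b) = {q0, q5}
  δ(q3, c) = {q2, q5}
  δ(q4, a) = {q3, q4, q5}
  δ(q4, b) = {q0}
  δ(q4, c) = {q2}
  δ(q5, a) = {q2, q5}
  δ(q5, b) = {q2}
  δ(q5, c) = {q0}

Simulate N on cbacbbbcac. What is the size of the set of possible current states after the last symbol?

6

Start: {q0}
read c: {q1, q5}
read b: {q0, q2, q4}
read a: {q1, q2, q3, q4, q5}
read c: {q0, q1, q2, q3, q4, q5}
read b: {q0, q1, q2, q3, q4, q5}
read b: {q0, q1, q2, q3, q4, q5}
read b: {q0, q1, q2, q3, q4, q5}
read c: {q0, q1, q2, q3, q4, q5}
read a: {q1, q2, q3, q4, q5}
read c: {q0, q1, q2, q3, q4, q5}
Final reachable set {q0, q1, q2, q3, q4, q5} has 6 states.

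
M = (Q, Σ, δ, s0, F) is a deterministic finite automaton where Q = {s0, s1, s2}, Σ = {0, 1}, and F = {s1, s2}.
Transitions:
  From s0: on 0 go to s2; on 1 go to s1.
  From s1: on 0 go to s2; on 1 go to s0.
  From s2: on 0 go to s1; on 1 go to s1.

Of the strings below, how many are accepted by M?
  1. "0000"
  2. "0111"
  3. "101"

3

"0000": accepted
"0111": accepted
"101": accepted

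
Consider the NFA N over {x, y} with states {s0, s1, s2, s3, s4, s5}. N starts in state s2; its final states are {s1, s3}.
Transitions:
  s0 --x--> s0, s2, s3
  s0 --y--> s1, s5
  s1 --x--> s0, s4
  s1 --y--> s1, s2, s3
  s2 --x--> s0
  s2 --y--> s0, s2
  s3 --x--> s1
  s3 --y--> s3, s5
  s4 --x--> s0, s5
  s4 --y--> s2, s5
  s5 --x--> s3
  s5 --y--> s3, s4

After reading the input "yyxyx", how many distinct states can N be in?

5

Start: {s2}
read y: {s0, s2}
read y: {s0, s1, s2, s5}
read x: {s0, s2, s3, s4}
read y: {s0, s1, s2, s3, s5}
read x: {s0, s1, s2, s3, s4}
Final reachable set {s0, s1, s2, s3, s4} has 5 states.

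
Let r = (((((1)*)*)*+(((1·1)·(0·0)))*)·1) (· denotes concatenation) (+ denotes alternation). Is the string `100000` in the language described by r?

no

No split of 100000 into u·v has ((((1)*)*)*+(((1·1)·(0·0)))*) matching u and 1 matching v.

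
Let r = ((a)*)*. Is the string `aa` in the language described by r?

yes

Split into 2 pieces a · a; each matches (a)*.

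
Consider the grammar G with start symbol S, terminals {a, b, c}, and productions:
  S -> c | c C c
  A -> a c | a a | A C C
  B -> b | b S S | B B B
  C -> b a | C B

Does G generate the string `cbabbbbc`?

S ⇒ cCc ⇒ cCBc ⇒ cCBBc ⇒ cbaBBc ⇒ cbaBBBBc ⇒ cbabBBBc ⇒ cbabbBBc ⇒ cbabbbBc ⇒ cbabbbbc

yes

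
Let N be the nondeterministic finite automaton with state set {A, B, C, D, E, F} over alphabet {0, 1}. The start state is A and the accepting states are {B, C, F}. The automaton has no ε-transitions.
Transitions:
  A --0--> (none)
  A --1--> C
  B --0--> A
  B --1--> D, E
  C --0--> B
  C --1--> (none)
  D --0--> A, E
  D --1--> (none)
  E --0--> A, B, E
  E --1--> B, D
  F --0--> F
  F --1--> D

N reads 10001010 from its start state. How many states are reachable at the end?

0

Start: {A}
read 1: {C}
read 0: {B}
read 0: {A}
read 0: {}
The reachable set is empty and stays empty for the remaining 4 symbols.
Final reachable set {} has 0 states.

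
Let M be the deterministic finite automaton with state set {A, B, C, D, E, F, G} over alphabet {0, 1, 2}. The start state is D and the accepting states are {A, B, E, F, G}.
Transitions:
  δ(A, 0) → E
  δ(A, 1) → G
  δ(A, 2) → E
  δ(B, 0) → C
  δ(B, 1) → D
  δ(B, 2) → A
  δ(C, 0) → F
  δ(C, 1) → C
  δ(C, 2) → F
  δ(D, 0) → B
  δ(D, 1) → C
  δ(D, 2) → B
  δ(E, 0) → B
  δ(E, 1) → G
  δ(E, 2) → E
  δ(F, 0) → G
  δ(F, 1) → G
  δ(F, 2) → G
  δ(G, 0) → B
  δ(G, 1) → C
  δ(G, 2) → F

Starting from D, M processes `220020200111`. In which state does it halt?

C

D --2--> B
B --2--> A
A --0--> E
E --0--> B
B --2--> A
A --0--> E
E --2--> E
E --0--> B
B --0--> C
C --1--> C
C --1--> C
C --1--> C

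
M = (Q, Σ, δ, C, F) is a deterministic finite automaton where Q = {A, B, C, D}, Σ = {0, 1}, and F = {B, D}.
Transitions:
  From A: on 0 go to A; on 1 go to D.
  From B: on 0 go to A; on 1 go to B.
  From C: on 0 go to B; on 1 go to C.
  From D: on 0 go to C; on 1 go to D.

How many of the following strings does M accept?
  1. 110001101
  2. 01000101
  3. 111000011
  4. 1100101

110001101: rejected
01000101: rejected
111000011: accepted
1100101: rejected

1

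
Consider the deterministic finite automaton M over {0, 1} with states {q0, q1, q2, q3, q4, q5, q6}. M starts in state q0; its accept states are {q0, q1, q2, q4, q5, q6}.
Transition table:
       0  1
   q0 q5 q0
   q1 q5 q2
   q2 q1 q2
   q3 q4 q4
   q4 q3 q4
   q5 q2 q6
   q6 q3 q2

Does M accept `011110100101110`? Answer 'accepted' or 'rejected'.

q0 --0--> q5
q5 --1--> q6
q6 --1--> q2
q2 --1--> q2
q2 --1--> q2
q2 --0--> q1
q1 --1--> q2
q2 --0--> q1
q1 --0--> q5
q5 --1--> q6
q6 --0--> q3
q3 --1--> q4
q4 --1--> q4
q4 --1--> q4
q4 --0--> q3
End in state q3, which is not an accepting state.

rejected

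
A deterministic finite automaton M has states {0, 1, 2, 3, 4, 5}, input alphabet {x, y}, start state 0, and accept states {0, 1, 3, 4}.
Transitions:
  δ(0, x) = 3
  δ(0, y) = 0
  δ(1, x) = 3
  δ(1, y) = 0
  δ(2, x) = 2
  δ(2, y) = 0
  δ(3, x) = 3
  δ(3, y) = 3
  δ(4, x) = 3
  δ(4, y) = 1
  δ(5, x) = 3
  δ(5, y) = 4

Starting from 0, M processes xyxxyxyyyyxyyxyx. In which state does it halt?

0 --x--> 3
3 --y--> 3
3 --x--> 3
3 --x--> 3
3 --y--> 3
3 --x--> 3
3 --y--> 3
3 --y--> 3
3 --y--> 3
3 --y--> 3
3 --x--> 3
3 --y--> 3
3 --y--> 3
3 --x--> 3
3 --y--> 3
3 --x--> 3

3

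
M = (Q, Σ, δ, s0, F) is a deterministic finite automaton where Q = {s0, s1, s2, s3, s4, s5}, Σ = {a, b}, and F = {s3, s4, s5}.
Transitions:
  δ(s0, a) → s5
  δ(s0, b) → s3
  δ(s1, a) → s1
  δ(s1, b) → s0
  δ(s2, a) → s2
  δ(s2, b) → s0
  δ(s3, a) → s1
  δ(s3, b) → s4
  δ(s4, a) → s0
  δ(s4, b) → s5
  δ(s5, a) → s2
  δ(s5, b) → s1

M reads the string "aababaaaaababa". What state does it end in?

s0 --a--> s5
s5 --a--> s2
s2 --b--> s0
s0 --a--> s5
s5 --b--> s1
s1 --a--> s1
s1 --a--> s1
s1 --a--> s1
s1 --a--> s1
s1 --a--> s1
s1 --b--> s0
s0 --a--> s5
s5 --b--> s1
s1 --a--> s1

s1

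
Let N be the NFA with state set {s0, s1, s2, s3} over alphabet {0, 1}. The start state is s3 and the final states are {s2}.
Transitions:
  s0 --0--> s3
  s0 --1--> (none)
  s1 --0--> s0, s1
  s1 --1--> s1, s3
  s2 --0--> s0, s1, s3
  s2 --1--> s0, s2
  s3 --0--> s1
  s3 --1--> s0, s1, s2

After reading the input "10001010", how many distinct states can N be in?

3

Start: {s3}
read 1: {s0, s1, s2}
read 0: {s0, s1, s3}
read 0: {s0, s1, s3}
read 0: {s0, s1, s3}
read 1: {s0, s1, s2, s3}
read 0: {s0, s1, s3}
read 1: {s0, s1, s2, s3}
read 0: {s0, s1, s3}
Final reachable set {s0, s1, s3} has 3 states.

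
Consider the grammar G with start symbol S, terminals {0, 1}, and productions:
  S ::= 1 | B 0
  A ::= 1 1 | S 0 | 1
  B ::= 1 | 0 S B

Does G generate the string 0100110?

S ⇒ B0 ⇒ 0SB0 ⇒ 0B0B0 ⇒ 010B0 ⇒ 0100SB0 ⇒ 01001B0 ⇒ 0100110

yes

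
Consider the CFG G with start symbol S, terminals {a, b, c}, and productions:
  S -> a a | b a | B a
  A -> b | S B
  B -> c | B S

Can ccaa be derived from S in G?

S ⇒ Ba ⇒ BSa ⇒ cSa ⇒ cBaa ⇒ ccaa

yes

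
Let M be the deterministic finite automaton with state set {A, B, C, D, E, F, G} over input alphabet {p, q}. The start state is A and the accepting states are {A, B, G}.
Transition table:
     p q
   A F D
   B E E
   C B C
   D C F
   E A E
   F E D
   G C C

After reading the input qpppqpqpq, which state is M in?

A --q--> D
D --p--> C
C --p--> B
B --p--> E
E --q--> E
E --p--> A
A --q--> D
D --p--> C
C --q--> C

C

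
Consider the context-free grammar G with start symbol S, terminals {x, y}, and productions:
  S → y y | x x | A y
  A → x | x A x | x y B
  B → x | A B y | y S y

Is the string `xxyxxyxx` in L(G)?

no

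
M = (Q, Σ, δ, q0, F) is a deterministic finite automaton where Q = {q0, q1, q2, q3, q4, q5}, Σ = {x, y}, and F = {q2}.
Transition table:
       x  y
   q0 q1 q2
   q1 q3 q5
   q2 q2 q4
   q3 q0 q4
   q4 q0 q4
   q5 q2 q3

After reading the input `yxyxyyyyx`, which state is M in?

q0

q0 --y--> q2
q2 --x--> q2
q2 --y--> q4
q4 --x--> q0
q0 --y--> q2
q2 --y--> q4
q4 --y--> q4
q4 --y--> q4
q4 --x--> q0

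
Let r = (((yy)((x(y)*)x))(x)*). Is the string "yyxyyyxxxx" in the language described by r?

yes

Split as yyxyyyx·xxx: ((yy)((x(y)*)x)) matches yyxyyyx and (x)* matches xxx.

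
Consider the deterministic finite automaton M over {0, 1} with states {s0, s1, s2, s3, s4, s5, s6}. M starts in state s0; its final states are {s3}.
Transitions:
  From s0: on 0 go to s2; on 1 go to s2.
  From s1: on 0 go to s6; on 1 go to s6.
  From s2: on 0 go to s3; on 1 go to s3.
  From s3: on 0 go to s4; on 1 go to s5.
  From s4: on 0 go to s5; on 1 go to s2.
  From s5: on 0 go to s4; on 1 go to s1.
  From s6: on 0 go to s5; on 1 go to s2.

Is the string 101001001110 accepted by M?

s0 --1--> s2
s2 --0--> s3
s3 --1--> s5
s5 --0--> s4
s4 --0--> s5
s5 --1--> s1
s1 --0--> s6
s6 --0--> s5
s5 --1--> s1
s1 --1--> s6
s6 --1--> s2
s2 --0--> s3
End in state s3, which is an accepting state.

accepted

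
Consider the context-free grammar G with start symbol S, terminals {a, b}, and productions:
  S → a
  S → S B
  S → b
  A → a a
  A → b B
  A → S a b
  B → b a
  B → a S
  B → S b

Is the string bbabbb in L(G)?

no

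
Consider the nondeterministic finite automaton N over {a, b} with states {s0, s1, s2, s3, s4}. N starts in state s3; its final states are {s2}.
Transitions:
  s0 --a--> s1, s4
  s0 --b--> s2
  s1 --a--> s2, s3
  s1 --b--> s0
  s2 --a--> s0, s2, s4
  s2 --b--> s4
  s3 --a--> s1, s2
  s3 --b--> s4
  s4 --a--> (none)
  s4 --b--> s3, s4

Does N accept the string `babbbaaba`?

Start: {s3}
read b: {s4}
read a: {}
The reachable set is empty and stays empty for the remaining 7 symbols.
Reachable ∩ accepting = {} — empty.

rejected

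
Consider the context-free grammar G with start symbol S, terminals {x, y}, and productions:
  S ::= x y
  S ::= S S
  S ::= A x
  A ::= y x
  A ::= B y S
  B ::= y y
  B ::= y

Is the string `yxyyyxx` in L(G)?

no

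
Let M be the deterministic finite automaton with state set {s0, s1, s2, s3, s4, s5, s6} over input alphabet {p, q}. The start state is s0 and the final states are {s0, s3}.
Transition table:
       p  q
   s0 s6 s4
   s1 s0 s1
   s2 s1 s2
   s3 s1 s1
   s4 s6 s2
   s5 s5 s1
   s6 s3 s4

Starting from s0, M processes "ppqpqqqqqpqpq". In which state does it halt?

s0 --p--> s6
s6 --p--> s3
s3 --q--> s1
s1 --p--> s0
s0 --q--> s4
s4 --q--> s2
s2 --q--> s2
s2 --q--> s2
s2 --q--> s2
s2 --p--> s1
s1 --q--> s1
s1 --p--> s0
s0 --q--> s4

s4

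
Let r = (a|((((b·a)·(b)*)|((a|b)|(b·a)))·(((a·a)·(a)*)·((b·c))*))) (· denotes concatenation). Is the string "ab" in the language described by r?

no

Neither a nor ((((b·a)·(b)*)|((a|b)|(b·a)))·(((a·a)·(a)*)·((b·c))*)) matches ab.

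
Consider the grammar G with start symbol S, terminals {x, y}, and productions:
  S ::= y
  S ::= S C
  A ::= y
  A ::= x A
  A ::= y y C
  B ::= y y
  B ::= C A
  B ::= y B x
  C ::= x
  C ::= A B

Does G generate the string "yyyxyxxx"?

S ⇒ SC ⇒ SCC ⇒ SCCC ⇒ yCCC ⇒ yABCC ⇒ yyBCC ⇒ yyyBxCC ⇒ yyyCAxCC ⇒ yyyxAxCC ⇒ yyyxyxCC ⇒ yyyxyxxC ⇒ yyyxyxxx

yes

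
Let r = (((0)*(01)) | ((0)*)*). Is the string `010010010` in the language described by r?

no

Neither ((0)*(01)) nor ((0)*)* matches 010010010.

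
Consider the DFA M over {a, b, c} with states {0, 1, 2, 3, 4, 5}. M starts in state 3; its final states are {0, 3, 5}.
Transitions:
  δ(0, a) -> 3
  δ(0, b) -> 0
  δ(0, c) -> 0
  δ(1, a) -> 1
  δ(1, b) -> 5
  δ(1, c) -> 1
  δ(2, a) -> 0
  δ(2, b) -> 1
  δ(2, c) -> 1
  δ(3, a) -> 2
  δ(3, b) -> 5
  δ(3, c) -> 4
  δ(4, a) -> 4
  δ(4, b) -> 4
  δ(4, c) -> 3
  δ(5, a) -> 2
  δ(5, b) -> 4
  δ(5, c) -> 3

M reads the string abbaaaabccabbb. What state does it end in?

4

3 --a--> 2
2 --b--> 1
1 --b--> 5
5 --a--> 2
2 --a--> 0
0 --a--> 3
3 --a--> 2
2 --b--> 1
1 --c--> 1
1 --c--> 1
1 --a--> 1
1 --b--> 5
5 --b--> 4
4 --b--> 4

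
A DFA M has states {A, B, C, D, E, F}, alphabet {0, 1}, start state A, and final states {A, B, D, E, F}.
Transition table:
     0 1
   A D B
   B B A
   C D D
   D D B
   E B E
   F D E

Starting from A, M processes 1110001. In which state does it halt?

A --1--> B
B --1--> A
A --1--> B
B --0--> B
B --0--> B
B --0--> B
B --1--> A

A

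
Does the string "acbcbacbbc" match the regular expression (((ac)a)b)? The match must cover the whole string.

No split of acbcbacbbc into u·v has ((ac)a) matching u and b matching v.

no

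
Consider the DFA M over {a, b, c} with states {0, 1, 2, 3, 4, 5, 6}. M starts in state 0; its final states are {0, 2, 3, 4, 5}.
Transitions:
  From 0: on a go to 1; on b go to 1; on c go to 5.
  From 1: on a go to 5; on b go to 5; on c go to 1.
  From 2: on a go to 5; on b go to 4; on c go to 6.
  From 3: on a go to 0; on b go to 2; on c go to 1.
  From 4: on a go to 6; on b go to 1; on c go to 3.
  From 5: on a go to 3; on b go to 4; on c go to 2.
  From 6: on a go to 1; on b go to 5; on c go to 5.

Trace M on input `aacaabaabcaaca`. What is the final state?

5

0 --a--> 1
1 --a--> 5
5 --c--> 2
2 --a--> 5
5 --a--> 3
3 --b--> 2
2 --a--> 5
5 --a--> 3
3 --b--> 2
2 --c--> 6
6 --a--> 1
1 --a--> 5
5 --c--> 2
2 --a--> 5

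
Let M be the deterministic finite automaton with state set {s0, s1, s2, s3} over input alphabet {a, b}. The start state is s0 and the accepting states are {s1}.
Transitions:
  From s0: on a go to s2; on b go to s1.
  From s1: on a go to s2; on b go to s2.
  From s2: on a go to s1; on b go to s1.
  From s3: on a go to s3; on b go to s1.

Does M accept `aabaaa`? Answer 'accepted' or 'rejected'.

s0 --a--> s2
s2 --a--> s1
s1 --b--> s2
s2 --a--> s1
s1 --a--> s2
s2 --a--> s1
End in state s1, which is an accepting state.

accepted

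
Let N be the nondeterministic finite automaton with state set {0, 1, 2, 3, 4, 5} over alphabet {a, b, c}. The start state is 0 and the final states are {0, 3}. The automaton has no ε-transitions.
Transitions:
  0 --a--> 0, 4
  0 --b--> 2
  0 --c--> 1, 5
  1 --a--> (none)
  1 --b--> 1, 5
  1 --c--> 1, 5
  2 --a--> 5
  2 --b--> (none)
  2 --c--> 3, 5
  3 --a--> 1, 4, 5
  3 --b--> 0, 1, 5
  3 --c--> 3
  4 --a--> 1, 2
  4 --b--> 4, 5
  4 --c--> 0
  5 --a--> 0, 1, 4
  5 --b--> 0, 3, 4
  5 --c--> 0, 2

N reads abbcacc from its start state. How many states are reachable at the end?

5

Start: {0}
read a: {0, 4}
read b: {2, 4, 5}
read b: {0, 3, 4, 5}
read c: {0, 1, 2, 3, 5}
read a: {0, 1, 4, 5}
read c: {0, 1, 2, 5}
read c: {0, 1, 2, 3, 5}
Final reachable set {0, 1, 2, 3, 5} has 5 states.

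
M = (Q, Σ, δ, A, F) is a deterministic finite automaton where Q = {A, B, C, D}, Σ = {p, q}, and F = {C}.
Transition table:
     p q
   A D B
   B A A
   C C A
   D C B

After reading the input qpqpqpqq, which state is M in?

A

A --q--> B
B --p--> A
A --q--> B
B --p--> A
A --q--> B
B --p--> A
A --q--> B
B --q--> A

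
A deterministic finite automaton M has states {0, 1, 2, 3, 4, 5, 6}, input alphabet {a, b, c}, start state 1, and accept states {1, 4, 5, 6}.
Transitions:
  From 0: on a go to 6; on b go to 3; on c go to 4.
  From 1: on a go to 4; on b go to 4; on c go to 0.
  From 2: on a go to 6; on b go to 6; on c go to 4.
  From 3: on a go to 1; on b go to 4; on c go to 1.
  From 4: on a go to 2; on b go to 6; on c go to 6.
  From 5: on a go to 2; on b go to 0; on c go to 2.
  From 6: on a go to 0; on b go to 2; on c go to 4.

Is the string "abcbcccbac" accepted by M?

1 --a--> 4
4 --b--> 6
6 --c--> 4
4 --b--> 6
6 --c--> 4
4 --c--> 6
6 --c--> 4
4 --b--> 6
6 --a--> 0
0 --c--> 4
End in state 4, which is an accepting state.

accepted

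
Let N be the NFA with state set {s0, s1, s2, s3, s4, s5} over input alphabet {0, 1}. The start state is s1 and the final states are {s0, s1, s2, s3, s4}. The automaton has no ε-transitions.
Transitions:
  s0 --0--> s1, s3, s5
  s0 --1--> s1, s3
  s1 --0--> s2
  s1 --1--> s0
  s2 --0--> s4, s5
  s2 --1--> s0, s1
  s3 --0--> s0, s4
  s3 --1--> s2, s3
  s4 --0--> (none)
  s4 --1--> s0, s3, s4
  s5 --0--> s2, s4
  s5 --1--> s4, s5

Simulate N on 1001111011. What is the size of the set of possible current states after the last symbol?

6

Start: {s1}
read 1: {s0}
read 0: {s1, s3, s5}
read 0: {s0, s2, s4}
read 1: {s0, s1, s3, s4}
read 1: {s0, s1, s2, s3, s4}
read 1: {s0, s1, s2, s3, s4}
read 1: {s0, s1, s2, s3, s4}
read 0: {s0, s1, s2, s3, s4, s5}
read 1: {s0, s1, s2, s3, s4, s5}
read 1: {s0, s1, s2, s3, s4, s5}
Final reachable set {s0, s1, s2, s3, s4, s5} has 6 states.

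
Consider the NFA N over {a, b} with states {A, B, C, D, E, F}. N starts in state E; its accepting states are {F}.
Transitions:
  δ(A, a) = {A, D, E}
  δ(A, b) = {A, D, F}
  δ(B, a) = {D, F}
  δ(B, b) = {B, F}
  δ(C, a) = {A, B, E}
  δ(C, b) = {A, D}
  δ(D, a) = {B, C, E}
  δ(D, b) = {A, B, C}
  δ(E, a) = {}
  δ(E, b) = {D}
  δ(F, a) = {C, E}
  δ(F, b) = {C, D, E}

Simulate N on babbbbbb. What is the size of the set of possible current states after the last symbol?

6

Start: {E}
read b: {D}
read a: {B, C, E}
read b: {A, B, D, F}
read b: {A, B, C, D, E, F}
read b: {A, B, C, D, E, F}
read b: {A, B, C, D, E, F}
read b: {A, B, C, D, E, F}
read b: {A, B, C, D, E, F}
Final reachable set {A, B, C, D, E, F} has 6 states.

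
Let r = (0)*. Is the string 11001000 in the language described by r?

11001000 cannot be split into zero or more pieces each matching 0.

no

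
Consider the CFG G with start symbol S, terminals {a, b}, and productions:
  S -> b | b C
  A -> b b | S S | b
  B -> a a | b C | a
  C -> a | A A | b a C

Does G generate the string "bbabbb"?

S ⇒ bC ⇒ bbaC ⇒ bbaAA ⇒ bbabA ⇒ bbabbb

yes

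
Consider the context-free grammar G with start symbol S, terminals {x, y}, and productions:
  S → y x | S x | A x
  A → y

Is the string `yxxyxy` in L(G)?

no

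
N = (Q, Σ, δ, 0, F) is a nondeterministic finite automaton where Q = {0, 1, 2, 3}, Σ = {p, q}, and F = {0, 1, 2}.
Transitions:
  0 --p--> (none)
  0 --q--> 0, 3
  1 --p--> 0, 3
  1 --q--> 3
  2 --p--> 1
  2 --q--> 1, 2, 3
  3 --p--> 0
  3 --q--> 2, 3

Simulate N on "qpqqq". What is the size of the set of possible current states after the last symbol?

4

Start: {0}
read q: {0, 3}
read p: {0}
read q: {0, 3}
read q: {0, 2, 3}
read q: {0, 1, 2, 3}
Final reachable set {0, 1, 2, 3} has 4 states.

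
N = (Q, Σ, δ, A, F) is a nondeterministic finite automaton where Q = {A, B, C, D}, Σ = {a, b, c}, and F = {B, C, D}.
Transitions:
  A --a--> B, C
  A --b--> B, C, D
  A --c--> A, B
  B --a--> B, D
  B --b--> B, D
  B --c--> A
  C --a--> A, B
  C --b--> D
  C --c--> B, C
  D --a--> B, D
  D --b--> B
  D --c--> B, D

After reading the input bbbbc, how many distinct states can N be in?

3

Start: {A}
read b: {B, C, D}
read b: {B, D}
read b: {B, D}
read b: {B, D}
read c: {A, B, D}
Final reachable set {A, B, D} has 3 states.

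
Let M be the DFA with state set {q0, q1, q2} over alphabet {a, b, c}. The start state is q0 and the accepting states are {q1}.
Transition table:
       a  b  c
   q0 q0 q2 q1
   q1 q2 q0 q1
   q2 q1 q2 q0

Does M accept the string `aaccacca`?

rejected

q0 --a--> q0
q0 --a--> q0
q0 --c--> q1
q1 --c--> q1
q1 --a--> q2
q2 --c--> q0
q0 --c--> q1
q1 --a--> q2
End in state q2, which is not an accepting state.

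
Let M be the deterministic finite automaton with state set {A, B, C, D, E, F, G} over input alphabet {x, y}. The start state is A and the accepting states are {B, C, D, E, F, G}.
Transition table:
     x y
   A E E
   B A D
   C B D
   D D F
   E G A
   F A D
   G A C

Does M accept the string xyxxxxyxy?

rejected

A --x--> E
E --y--> A
A --x--> E
E --x--> G
G --x--> A
A --x--> E
E --y--> A
A --x--> E
E --y--> A
End in state A, which is not an accepting state.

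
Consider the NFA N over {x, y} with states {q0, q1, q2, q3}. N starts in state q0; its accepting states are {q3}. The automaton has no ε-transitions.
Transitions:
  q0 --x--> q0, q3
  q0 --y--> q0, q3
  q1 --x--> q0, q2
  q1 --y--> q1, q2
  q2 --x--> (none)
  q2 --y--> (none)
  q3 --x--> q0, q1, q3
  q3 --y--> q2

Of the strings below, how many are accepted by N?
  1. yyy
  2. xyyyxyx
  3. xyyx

3

yyy: accepted
xyyyxyx: accepted
xyyx: accepted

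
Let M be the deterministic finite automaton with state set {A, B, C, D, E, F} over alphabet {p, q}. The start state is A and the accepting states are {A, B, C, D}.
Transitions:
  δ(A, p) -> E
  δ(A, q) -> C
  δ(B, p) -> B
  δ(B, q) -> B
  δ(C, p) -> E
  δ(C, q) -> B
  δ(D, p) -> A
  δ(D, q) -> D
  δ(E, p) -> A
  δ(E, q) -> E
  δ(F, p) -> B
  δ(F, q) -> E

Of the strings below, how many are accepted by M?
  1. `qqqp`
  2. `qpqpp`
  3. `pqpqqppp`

`qqqp`: accepted
`qpqpp`: rejected
`pqpqqppp`: accepted

2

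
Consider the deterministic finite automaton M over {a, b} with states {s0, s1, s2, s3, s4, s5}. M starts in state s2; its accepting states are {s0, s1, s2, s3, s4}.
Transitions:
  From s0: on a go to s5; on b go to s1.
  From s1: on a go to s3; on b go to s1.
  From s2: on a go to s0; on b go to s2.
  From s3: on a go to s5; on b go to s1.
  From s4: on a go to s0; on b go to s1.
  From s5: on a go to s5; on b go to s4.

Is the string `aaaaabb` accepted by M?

s2 --a--> s0
s0 --a--> s5
s5 --a--> s5
s5 --a--> s5
s5 --a--> s5
s5 --b--> s4
s4 --b--> s1
End in state s1, which is an accepting state.

accepted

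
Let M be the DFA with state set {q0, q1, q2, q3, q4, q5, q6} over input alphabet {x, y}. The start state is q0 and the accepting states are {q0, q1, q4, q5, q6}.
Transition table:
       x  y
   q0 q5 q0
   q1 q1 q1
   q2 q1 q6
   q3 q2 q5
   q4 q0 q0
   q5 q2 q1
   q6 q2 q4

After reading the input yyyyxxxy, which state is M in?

q1

q0 --y--> q0
q0 --y--> q0
q0 --y--> q0
q0 --y--> q0
q0 --x--> q5
q5 --x--> q2
q2 --x--> q1
q1 --y--> q1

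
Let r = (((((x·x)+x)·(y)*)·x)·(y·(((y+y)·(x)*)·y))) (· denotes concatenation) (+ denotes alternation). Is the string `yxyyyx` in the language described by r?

No split of yxyyyx into u·v has ((((x·x)+x)·(y)*)·x) matching u and (y·(((y+y)·(x)*)·y)) matching v.

no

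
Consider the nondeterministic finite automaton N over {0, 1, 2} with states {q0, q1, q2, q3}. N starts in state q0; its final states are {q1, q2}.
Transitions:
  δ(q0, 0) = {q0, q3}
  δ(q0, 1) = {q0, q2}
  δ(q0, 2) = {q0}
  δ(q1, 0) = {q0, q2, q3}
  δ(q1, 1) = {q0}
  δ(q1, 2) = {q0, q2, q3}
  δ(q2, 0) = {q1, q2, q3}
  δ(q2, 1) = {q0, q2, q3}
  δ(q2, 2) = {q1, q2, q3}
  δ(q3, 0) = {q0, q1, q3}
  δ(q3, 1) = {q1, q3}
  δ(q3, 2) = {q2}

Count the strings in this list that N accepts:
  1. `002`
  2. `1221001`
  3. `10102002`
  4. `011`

`002`: accepted
`1221001`: accepted
`10102002`: accepted
`011`: accepted

4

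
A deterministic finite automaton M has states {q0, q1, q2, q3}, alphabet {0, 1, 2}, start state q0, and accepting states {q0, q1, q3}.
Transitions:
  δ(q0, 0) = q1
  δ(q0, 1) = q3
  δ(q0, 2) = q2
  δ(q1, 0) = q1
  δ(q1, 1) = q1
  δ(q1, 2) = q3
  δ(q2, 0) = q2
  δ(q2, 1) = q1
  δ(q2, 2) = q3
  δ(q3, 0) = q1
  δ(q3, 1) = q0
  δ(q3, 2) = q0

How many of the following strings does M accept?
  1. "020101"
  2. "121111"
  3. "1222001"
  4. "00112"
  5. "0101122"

"020101": accepted
"121111": accepted
"1222001": accepted
"00112": accepted
"0101122": accepted

5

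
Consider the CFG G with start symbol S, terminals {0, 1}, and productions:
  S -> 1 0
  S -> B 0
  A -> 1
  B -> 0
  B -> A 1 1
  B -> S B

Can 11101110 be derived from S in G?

S ⇒ B0 ⇒ SB0 ⇒ B0B0 ⇒ A110B0 ⇒ 1110B0 ⇒ 1110A110 ⇒ 11101110

yes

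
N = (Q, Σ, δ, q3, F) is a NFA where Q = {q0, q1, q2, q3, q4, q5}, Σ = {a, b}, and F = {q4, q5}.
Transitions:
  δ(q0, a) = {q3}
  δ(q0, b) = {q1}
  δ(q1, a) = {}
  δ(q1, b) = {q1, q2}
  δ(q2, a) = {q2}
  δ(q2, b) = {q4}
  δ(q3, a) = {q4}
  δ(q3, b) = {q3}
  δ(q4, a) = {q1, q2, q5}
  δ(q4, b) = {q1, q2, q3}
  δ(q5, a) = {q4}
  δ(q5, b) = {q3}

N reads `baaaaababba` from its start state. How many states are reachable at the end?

4

Start: {q3}
read b: {q3}
read a: {q4}
read a: {q1, q2, q5}
read a: {q2, q4}
read a: {q1, q2, q5}
read a: {q2, q4}
read b: {q1, q2, q3, q4}
read a: {q1, q2, q4, q5}
read b: {q1, q2, q3, q4}
read b: {q1, q2, q3, q4}
read a: {q1, q2, q4, q5}
Final reachable set {q1, q2, q4, q5} has 4 states.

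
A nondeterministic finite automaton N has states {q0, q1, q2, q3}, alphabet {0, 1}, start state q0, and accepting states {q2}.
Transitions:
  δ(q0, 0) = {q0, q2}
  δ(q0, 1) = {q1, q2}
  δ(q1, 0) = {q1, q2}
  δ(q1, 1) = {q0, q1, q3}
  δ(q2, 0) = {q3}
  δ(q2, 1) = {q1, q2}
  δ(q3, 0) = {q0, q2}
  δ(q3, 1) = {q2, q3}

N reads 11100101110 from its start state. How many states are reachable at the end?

Start: {q0}
read 1: {q1, q2}
read 1: {q0, q1, q2, q3}
read 1: {q0, q1, q2, q3}
read 0: {q0, q1, q2, q3}
read 0: {q0, q1, q2, q3}
read 1: {q0, q1, q2, q3}
read 0: {q0, q1, q2, q3}
read 1: {q0, q1, q2, q3}
read 1: {q0, q1, q2, q3}
read 1: {q0, q1, q2, q3}
read 0: {q0, q1, q2, q3}
Final reachable set {q0, q1, q2, q3} has 4 states.

4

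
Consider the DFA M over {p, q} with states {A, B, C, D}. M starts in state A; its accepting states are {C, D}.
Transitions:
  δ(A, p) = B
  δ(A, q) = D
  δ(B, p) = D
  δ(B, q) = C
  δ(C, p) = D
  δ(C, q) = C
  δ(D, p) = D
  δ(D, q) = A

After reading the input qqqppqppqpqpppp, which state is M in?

D

A --q--> D
D --q--> A
A --q--> D
D --p--> D
D --p--> D
D --q--> A
A --p--> B
B --p--> D
D --q--> A
A --p--> B
B --q--> C
C --p--> D
D --p--> D
D --p--> D
D --p--> D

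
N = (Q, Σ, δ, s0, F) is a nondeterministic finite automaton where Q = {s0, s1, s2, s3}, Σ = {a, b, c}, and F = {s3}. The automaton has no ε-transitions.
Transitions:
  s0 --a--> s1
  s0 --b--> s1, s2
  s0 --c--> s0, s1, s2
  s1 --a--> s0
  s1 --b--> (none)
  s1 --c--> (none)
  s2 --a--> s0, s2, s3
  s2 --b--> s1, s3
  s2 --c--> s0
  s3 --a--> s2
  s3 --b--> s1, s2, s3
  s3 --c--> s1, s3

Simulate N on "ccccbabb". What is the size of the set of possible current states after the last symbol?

3

Start: {s0}
read c: {s0, s1, s2}
read c: {s0, s1, s2}
read c: {s0, s1, s2}
read c: {s0, s1, s2}
read b: {s1, s2, s3}
read a: {s0, s2, s3}
read b: {s1, s2, s3}
read b: {s1, s2, s3}
Final reachable set {s1, s2, s3} has 3 states.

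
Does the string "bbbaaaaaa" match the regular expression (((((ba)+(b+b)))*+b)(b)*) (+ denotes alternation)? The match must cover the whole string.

no

No split of bbbaaaaaa into u·v has ((((ba)+(b+b)))*+b) matching u and (b)* matching v.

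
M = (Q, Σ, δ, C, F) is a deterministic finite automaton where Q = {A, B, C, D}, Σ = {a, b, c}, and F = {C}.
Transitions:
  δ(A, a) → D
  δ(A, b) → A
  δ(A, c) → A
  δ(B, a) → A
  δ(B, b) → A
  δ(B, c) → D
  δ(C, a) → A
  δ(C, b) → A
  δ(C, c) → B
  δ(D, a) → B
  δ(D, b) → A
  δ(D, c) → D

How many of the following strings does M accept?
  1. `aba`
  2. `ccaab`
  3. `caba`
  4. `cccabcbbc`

0

`aba`: rejected
`ccaab`: rejected
`caba`: rejected
`cccabcbbc`: rejected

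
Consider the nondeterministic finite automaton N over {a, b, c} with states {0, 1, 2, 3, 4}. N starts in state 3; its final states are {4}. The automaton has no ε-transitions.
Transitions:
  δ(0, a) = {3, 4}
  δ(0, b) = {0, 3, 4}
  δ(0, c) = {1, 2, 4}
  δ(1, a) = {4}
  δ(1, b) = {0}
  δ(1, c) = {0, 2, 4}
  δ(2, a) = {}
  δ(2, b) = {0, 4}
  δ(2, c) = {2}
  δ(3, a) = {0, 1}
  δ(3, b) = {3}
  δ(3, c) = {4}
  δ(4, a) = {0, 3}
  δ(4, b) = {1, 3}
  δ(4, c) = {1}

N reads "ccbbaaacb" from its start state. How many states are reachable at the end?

4

Start: {3}
read c: {4}
read c: {1}
read b: {0}
read b: {0, 3, 4}
read a: {0, 1, 3, 4}
read a: {0, 1, 3, 4}
read a: {0, 1, 3, 4}
read c: {0, 1, 2, 4}
read b: {0, 1, 3, 4}
Final reachable set {0, 1, 3, 4} has 4 states.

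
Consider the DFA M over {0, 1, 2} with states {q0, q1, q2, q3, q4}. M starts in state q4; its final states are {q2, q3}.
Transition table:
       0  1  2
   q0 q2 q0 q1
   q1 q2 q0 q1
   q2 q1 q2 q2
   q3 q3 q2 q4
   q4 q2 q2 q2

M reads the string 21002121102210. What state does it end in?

q4 --2--> q2
q2 --1--> q2
q2 --0--> q1
q1 --0--> q2
q2 --2--> q2
q2 --1--> q2
q2 --2--> q2
q2 --1--> q2
q2 --1--> q2
q2 --0--> q1
q1 --2--> q1
q1 --2--> q1
q1 --1--> q0
q0 --0--> q2

q2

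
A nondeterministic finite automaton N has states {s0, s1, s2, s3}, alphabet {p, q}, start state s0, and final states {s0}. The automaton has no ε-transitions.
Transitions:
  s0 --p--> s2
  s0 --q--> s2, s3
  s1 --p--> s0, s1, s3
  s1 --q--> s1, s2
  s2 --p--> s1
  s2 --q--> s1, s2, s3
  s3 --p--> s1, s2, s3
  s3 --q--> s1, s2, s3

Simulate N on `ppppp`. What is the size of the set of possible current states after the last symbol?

Start: {s0}
read p: {s2}
read p: {s1}
read p: {s0, s1, s3}
read p: {s0, s1, s2, s3}
read p: {s0, s1, s2, s3}
Final reachable set {s0, s1, s2, s3} has 4 states.

4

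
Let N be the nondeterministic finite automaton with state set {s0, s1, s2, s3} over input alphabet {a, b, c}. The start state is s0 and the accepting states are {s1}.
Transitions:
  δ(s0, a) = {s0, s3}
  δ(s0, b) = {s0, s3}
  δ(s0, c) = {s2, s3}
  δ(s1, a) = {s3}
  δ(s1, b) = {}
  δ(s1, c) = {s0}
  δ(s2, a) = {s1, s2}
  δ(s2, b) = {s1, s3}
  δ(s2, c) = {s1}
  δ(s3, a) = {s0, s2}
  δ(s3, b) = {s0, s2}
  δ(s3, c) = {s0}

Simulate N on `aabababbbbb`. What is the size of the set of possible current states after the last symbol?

Start: {s0}
read a: {s0, s3}
read a: {s0, s2, s3}
read b: {s0, s1, s2, s3}
read a: {s0, s1, s2, s3}
read b: {s0, s1, s2, s3}
read a: {s0, s1, s2, s3}
read b: {s0, s1, s2, s3}
read b: {s0, s1, s2, s3}
read b: {s0, s1, s2, s3}
read b: {s0, s1, s2, s3}
read b: {s0, s1, s2, s3}
Final reachable set {s0, s1, s2, s3} has 4 states.

4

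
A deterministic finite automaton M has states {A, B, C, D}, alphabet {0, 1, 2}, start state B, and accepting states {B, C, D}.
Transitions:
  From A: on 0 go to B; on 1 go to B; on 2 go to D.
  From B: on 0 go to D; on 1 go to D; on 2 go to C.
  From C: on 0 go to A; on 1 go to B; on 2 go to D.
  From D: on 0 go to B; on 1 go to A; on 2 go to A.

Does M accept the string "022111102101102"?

rejected

B --0--> D
D --2--> A
A --2--> D
D --1--> A
A --1--> B
B --1--> D
D --1--> A
A --0--> B
B --2--> C
C --1--> B
B --0--> D
D --1--> A
A --1--> B
B --0--> D
D --2--> A
End in state A, which is not an accepting state.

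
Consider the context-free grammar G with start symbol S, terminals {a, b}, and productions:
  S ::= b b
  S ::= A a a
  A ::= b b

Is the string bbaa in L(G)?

yes

S ⇒ Aaa ⇒ bbaa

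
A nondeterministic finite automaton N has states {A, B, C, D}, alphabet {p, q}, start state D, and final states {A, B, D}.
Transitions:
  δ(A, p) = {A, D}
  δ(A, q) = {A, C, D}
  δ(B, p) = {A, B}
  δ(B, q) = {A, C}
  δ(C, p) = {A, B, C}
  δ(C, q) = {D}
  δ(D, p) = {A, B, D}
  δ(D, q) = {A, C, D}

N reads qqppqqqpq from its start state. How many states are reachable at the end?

3

Start: {D}
read q: {A, C, D}
read q: {A, C, D}
read p: {A, B, C, D}
read p: {A, B, C, D}
read q: {A, C, D}
read q: {A, C, D}
read q: {A, C, D}
read p: {A, B, C, D}
read q: {A, C, D}
Final reachable set {A, C, D} has 3 states.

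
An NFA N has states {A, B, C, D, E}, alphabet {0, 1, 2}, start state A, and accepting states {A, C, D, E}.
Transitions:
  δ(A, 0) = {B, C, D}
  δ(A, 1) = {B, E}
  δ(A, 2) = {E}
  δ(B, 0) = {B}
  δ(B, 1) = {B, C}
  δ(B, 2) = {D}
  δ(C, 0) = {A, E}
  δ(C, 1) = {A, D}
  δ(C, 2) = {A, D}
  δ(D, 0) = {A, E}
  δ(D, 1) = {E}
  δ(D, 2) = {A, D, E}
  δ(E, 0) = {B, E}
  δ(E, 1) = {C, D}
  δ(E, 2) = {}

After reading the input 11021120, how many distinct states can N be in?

Start: {A}
read 1: {B, E}
read 1: {B, C, D}
read 0: {A, B, E}
read 2: {D, E}
read 1: {C, D, E}
read 1: {A, C, D, E}
read 2: {A, D, E}
read 0: {A, B, C, D, E}
Final reachable set {A, B, C, D, E} has 5 states.

5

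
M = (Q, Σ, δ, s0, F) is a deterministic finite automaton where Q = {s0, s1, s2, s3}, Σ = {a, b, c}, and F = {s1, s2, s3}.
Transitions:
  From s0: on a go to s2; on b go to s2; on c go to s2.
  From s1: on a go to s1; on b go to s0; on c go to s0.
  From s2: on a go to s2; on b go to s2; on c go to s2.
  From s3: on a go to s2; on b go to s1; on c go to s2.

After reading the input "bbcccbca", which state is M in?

s2

s0 --b--> s2
s2 --b--> s2
s2 --c--> s2
s2 --c--> s2
s2 --c--> s2
s2 --b--> s2
s2 --c--> s2
s2 --a--> s2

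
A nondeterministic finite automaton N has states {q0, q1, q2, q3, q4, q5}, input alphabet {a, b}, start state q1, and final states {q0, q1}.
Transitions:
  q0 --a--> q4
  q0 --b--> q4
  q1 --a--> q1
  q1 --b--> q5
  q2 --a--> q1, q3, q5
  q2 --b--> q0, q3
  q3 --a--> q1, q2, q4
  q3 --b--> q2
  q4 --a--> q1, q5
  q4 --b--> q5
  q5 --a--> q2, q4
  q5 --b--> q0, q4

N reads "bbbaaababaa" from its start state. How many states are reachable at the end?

5

Start: {q1}
read b: {q5}
read b: {q0, q4}
read b: {q4, q5}
read a: {q1, q2, q4, q5}
read a: {q1, q2, q3, q4, q5}
read a: {q1, q2, q3, q4, q5}
read b: {q0, q2, q3, q4, q5}
read a: {q1, q2, q3, q4, q5}
read b: {q0, q2, q3, q4, q5}
read a: {q1, q2, q3, q4, q5}
read a: {q1, q2, q3, q4, q5}
Final reachable set {q1, q2, q3, q4, q5} has 5 states.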